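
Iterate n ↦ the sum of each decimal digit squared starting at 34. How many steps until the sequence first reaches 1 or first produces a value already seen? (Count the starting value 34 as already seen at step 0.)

34 → 3² + 4² = 25
25 → 2² + 5² = 29
29 → 2² + 9² = 85
85 → 8² + 5² = 89
89 → 8² + 9² = 145
145 → 1² + 4² + 5² = 42
42 → 4² + 2² = 20
20 → 2² + 0² = 4
4 → 4² = 16
16 → 1² + 6² = 37
37 → 3² + 7² = 58
58 → 5² + 8² = 89  — 89 repeats.
That took 12 steps.

12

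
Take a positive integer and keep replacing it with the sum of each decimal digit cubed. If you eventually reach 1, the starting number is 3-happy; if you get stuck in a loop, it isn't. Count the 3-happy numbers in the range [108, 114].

108: 108 → 513 → 153 → 153  (repeats 153)
109: 109 → 730 → 370 → 370  (repeats 370)
110: 110 → 2 → 8 → 512 → 134 → 92 → 737 → 713 → 371 → 371  (repeats 371)
111: 111 → 3 → 27 → 351 → 153 → 153  (repeats 153)
112: 112 → 10 → 1  (reaches 1)
113: 113 → 29 → 737 → 713 → 371 → 371  (repeats 371)
114: 114 → 66 → 432 → 99 → 1458 → 702 → 351 → 153 → 153  (repeats 153)
3-happy: 112

1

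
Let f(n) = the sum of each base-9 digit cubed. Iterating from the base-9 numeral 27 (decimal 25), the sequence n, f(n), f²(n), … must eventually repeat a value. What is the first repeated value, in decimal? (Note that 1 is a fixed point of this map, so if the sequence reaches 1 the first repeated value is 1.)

27

25 = (2,7)_9 → 2³ + 7³ = 351
351 = (4,3,0)_9 → 4³ + 3³ + 0³ = 91
91 = (1,1,1)_9 → 1³ + 1³ + 1³ = 3
3 = (3)_9 → 3³ = 27
27 = (3,0)_9 → 3³ + 0³ = 27  — 27 already appeared earlier.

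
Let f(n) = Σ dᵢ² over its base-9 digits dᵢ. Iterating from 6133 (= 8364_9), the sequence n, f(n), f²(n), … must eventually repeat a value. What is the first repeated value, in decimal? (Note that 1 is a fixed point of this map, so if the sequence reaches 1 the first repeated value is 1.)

6133 = (8,3,6,4)_9 → 8² + 3² + 6² + 4² = 64 + 9 + 36 + 16 = 125
125 = (1,4,8)_9 → 1² + 4² + 8² = 1 + 16 + 64 = 81
81 = (1,0,0)_9 → 1² + 0² + 0² = 1 + 0 + 0 = 1  — reached the fixed point 1.
1 → 1, so 1 is the first repeated value.

1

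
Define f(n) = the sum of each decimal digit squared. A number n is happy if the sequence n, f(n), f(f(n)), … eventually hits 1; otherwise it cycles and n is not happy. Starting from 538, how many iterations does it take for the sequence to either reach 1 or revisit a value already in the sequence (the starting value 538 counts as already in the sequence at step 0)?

538 → 5² + 3² + 8² = 25 + 9 + 64 = 98
98 → 9² + 8² = 81 + 64 = 145
145 → 1² + 4² + 5² = 1 + 16 + 25 = 42
42 → 4² + 2² = 16 + 4 = 20
20 → 2² + 0² = 4 + 0 = 4
4 → 4² = 16
16 → 1² + 6² = 1 + 36 = 37
37 → 3² + 7² = 9 + 49 = 58
58 → 5² + 8² = 25 + 64 = 89
89 → 8² + 9² = 64 + 81 = 145  — 145 repeats.
That took 10 steps.

10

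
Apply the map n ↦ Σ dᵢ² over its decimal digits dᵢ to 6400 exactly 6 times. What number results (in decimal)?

42

6400 → 52
52 → 29
29 → 85
85 → 89
89 → 145
145 → 42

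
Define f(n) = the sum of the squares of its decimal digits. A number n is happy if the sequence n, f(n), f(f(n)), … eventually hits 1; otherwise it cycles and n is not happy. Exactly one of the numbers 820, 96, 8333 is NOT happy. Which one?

820: 820 → 68 → 100 → 1  — reaches 1 (happy)
96: 96 → 117 → 51 → 26 → 40 → 16 → 37 → 58 → 89 → 145 → 42 → 20 → 4 → 16  — repeats 16 (not happy)
8333: 8333 → 91 → 82 → 68 → 100 → 1  — reaches 1 (happy)

96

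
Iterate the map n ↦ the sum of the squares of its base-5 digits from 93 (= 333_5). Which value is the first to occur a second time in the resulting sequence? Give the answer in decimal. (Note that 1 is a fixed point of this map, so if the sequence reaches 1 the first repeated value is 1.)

93 = (3,3,3)_5 → 3² + 3² + 3² = 27
27 = (1,0,2)_5 → 1² + 0² + 2² = 5
5 = (1,0)_5 → 1² + 0² = 1  — reached the fixed point 1.
1 → 1, so 1 is the first repeated value.

1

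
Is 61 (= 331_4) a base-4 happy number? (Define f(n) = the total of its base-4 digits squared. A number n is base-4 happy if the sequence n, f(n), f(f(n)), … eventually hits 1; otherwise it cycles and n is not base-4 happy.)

base-4 happy

61 = (3,3,1)_4 → 3² + 3² + 1² = 19
19 = (1,0,3)_4 → 1² + 0² + 3² = 10
10 = (2,2)_4 → 2² + 2² = 8
8 = (2,0)_4 → 2² + 0² = 4
4 = (1,0)_4 → 1² + 0² = 1  — reached 1.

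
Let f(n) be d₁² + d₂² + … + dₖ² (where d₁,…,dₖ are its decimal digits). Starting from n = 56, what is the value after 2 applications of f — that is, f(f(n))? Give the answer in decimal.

56 → 5² + 6² = 61
61 → 6² + 1² = 37

37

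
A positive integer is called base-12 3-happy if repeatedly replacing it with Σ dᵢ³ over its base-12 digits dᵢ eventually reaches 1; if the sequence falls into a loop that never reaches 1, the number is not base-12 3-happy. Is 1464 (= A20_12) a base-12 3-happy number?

not base-12 3-happy

1464 = (10,2,0)_12 → 10³ + 2³ + 0³ = 1000 + 8 + 0 = 1008
1008 = (7,0,0)_12 → 7³ + 0³ + 0³ = 343 + 0 + 0 = 343
343 = (2,4,7)_12 → 2³ + 4³ + 7³ = 8 + 64 + 343 = 415
415 = (2,10,7)_12 → 2³ + 10³ + 7³ = 8 + 1000 + 343 = 1351
1351 = (9,4,7)_12 → 9³ + 4³ + 7³ = 729 + 64 + 343 = 1136
1136 = (7,10,8)_12 → 7³ + 10³ + 8³ = 343 + 1000 + 512 = 1855
1855 = (1,0,10,7)_12 → 1³ + 0³ + 10³ + 7³ = 1 + 0 + 1000 + 343 = 1344
1344 = (9,4,0)_12 → 9³ + 4³ + 0³ = 729 + 64 + 0 = 793
793 = (5,6,1)_12 → 5³ + 6³ + 1³ = 125 + 216 + 1 = 342
342 = (2,4,6)_12 → 2³ + 4³ + 6³ = 8 + 64 + 216 = 288
288 = (2,0,0)_12 → 2³ + 0³ + 0³ = 8 + 0 + 0 = 8
8 = (8)_12 → 8³ = 512
512 = (3,6,8)_12 → 3³ + 6³ + 8³ = 27 + 216 + 512 = 755
755 = (5,2,11)_12 → 5³ + 2³ + 11³ = 125 + 8 + 1331 = 1464  — 1464 already seen; the sequence cycles without reaching 1.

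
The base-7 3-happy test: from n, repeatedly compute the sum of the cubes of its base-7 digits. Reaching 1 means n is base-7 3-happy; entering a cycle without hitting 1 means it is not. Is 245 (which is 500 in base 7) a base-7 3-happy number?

245 = (5,0,0)_7 → 5³ + 0³ + 0³ = 125
125 = (2,3,6)_7 → 2³ + 3³ + 6³ = 251
251 = (5,0,6)_7 → 5³ + 0³ + 6³ = 341
341 = (6,6,5)_7 → 6³ + 6³ + 5³ = 557
557 = (1,4,2,4)_7 → 1³ + 4³ + 2³ + 4³ = 137
137 = (2,5,4)_7 → 2³ + 5³ + 4³ = 197
197 = (4,0,1)_7 → 4³ + 0³ + 1³ = 65
65 = (1,2,2)_7 → 1³ + 2³ + 2³ = 17
17 = (2,3)_7 → 2³ + 3³ = 35
35 = (5,0)_7 → 5³ + 0³ = 125  — 125 already seen; the sequence cycles without reaching 1.

not base-7 3-happy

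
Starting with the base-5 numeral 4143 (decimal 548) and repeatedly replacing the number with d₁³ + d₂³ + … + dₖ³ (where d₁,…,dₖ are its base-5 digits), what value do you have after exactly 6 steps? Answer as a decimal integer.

28

548 = (4,1,4,3)_5 → 4³ + 1³ + 4³ + 3³ = 156
156 = (1,1,1,1)_5 → 1³ + 1³ + 1³ + 1³ = 4
4 = (4)_5 → 4³ = 64
64 = (2,2,4)_5 → 2³ + 2³ + 4³ = 80
80 = (3,1,0)_5 → 3³ + 1³ + 0³ = 28
28 = (1,0,3)_5 → 1³ + 0³ + 3³ = 28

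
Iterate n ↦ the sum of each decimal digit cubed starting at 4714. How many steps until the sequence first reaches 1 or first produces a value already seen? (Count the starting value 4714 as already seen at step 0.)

4714 → 4³ + 7³ + 1³ + 4³ = 472
472 → 4³ + 7³ + 2³ = 415
415 → 4³ + 1³ + 5³ = 190
190 → 1³ + 9³ + 0³ = 730
730 → 7³ + 3³ + 0³ = 370
370 → 3³ + 7³ + 0³ = 370  — 370 repeats.
That took 6 steps.

6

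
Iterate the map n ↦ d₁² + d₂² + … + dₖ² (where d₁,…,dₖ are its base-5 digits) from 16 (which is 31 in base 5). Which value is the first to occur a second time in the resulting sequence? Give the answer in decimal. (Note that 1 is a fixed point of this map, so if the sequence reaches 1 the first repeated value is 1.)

16

16 = (3,1)_5 → 3² + 1² = 10
10 = (2,0)_5 → 2² + 0² = 4
4 = (4)_5 → 4² = 16  — 16 already appeared earlier.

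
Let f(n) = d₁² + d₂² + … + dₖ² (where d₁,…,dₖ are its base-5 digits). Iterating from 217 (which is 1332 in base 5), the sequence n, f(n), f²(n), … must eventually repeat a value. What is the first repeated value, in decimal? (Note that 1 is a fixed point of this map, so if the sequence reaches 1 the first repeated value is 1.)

217 = (1,3,3,2)_5 → 1² + 3² + 3² + 2² = 1 + 9 + 9 + 4 = 23
23 = (4,3)_5 → 4² + 3² = 16 + 9 = 25
25 = (1,0,0)_5 → 1² + 0² + 0² = 1 + 0 + 0 = 1  — reached the fixed point 1.
1 → 1, so 1 is the first repeated value.

1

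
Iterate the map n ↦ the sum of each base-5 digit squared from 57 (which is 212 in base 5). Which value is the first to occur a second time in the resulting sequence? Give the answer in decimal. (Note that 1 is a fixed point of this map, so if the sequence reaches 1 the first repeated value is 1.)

13

57 = (2,1,2)_5 → 2² + 1² + 2² = 9
9 = (1,4)_5 → 1² + 4² = 17
17 = (3,2)_5 → 3² + 2² = 13
13 = (2,3)_5 → 2² + 3² = 13  — 13 already appeared earlier.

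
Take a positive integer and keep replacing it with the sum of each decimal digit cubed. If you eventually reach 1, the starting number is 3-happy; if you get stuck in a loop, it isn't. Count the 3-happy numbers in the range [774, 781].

1

774: 774 → 750 → 468 → 792 → 1080 → 513 → 153 → 153  — not 3-happy
775: 775 → 811 → 514 → 190 → 730 → 370 → 370  — not 3-happy
776: 776 → 902 → 737 → 713 → 371 → 371  — not 3-happy
777: 777 → 1029 → 738 → 882 → 1032 → 36 → 243 → 99 → 1458 → 702 → 351 → 153 → 153  — not 3-happy
778: 778 → 1198 → 1243 → 100 → 1  — 3-happy
779: 779 → 1415 → 191 → 731 → 371 → 371  — not 3-happy
780: 780 → 855 → 762 → 567 → 684 → 792 → 1080 → 513 → 153 → 153  — not 3-happy
781: 781 → 856 → 853 → 664 → 496 → 1009 → 730 → 370 → 370  — not 3-happy
3-happy: 778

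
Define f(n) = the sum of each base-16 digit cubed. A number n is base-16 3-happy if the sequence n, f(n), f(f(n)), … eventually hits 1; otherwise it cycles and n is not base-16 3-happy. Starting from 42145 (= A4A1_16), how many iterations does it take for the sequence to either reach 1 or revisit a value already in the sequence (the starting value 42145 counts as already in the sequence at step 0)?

4

42145 = (10,4,10,1)_16 → 10³ + 4³ + 10³ + 1³ = 2065
2065 = (8,1,1)_16 → 8³ + 1³ + 1³ = 514
514 = (2,0,2)_16 → 2³ + 0³ + 2³ = 16
16 = (1,0)_16 → 1³ + 0³ = 1  — reached 1.
That took 4 steps.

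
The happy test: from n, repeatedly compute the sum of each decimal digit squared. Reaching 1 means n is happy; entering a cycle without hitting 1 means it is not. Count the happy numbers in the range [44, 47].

1

44: 44 → 32 → 13 → 10 → 1  — happy
45: 45 → 41 → 17 → 50 → 25 → 29 → 85 → 89 → 145 → 42 → 20 → 4 → 16 → 37 → 58 → 89  — not happy
46: 46 → 52 → 29 → 85 → 89 → 145 → 42 → 20 → 4 → 16 → 37 → 58 → 89  — not happy
47: 47 → 65 → 61 → 37 → 58 → 89 → 145 → 42 → 20 → 4 → 16 → 37  — not happy
happy: 44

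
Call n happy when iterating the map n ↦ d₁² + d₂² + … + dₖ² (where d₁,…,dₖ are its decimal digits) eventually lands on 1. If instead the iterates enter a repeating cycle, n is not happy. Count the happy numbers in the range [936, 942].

936: 936 → 126 → 41 → 17 → 50 → 25 → 29 → 85 → 89 → 145 → 42 → 20 → 4 → 16 → 37 → 58 → 89  (repeats 89)
937: 937 → 139 → 91 → 82 → 68 → 100 → 1  (reaches 1)
938: 938 → 154 → 42 → 20 → 4 → 16 → 37 → 58 → 89 → 145 → 42  (repeats 42)
939: 939 → 171 → 51 → 26 → 40 → 16 → 37 → 58 → 89 → 145 → 42 → 20 → 4 → 16  (repeats 16)
940: 940 → 97 → 130 → 10 → 1  (reaches 1)
941: 941 → 98 → 145 → 42 → 20 → 4 → 16 → 37 → 58 → 89 → 145  (repeats 145)
942: 942 → 101 → 2 → 4 → 16 → 37 → 58 → 89 → 145 → 42 → 20 → 4  (repeats 4)
happy: 937, 940

2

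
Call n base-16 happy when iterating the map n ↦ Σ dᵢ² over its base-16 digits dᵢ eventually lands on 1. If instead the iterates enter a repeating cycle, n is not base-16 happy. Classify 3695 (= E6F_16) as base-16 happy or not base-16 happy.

3695 = (14,6,15)_16 → 14² + 6² + 15² = 457
457 = (1,12,9)_16 → 1² + 12² + 9² = 226
226 = (14,2)_16 → 14² + 2² = 200
200 = (12,8)_16 → 12² + 8² = 208
208 = (13,0)_16 → 13² + 0² = 169
169 = (10,9)_16 → 10² + 9² = 181
181 = (11,5)_16 → 11² + 5² = 146
146 = (9,2)_16 → 9² + 2² = 85
85 = (5,5)_16 → 5² + 5² = 50
50 = (3,2)_16 → 3² + 2² = 13
13 = (13)_16 → 13² = 169  — 169 already seen; the sequence cycles without reaching 1.

not base-16 happy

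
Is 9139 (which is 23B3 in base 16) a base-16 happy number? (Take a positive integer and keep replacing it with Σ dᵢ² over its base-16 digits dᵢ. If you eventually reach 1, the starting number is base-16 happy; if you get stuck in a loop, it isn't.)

base-16 happy

9139 = (2,3,11,3)_16 → 2² + 3² + 11² + 3² = 4 + 9 + 121 + 9 = 143
143 = (8,15)_16 → 8² + 15² = 64 + 225 = 289
289 = (1,2,1)_16 → 1² + 2² + 1² = 1 + 4 + 1 = 6
6 = (6)_16 → 6² = 36
36 = (2,4)_16 → 2² + 4² = 4 + 16 = 20
20 = (1,4)_16 → 1² + 4² = 1 + 16 = 17
17 = (1,1)_16 → 1² + 1² = 1 + 1 = 2
2 = (2)_16 → 2² = 4
4 = (4)_16 → 4² = 16
16 = (1,0)_16 → 1² + 0² = 1 + 0 = 1  — reached 1.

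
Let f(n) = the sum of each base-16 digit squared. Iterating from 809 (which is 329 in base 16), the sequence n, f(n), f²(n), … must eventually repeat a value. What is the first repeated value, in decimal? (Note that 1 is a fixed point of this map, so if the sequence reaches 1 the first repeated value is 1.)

169

809 = (3,2,9)_16 → 3² + 2² + 9² = 9 + 4 + 81 = 94
94 = (5,14)_16 → 5² + 14² = 25 + 196 = 221
221 = (13,13)_16 → 13² + 13² = 169 + 169 = 338
338 = (1,5,2)_16 → 1² + 5² + 2² = 1 + 25 + 4 = 30
30 = (1,14)_16 → 1² + 14² = 1 + 196 = 197
197 = (12,5)_16 → 12² + 5² = 144 + 25 = 169
169 = (10,9)_16 → 10² + 9² = 100 + 81 = 181
181 = (11,5)_16 → 11² + 5² = 121 + 25 = 146
146 = (9,2)_16 → 9² + 2² = 81 + 4 = 85
85 = (5,5)_16 → 5² + 5² = 25 + 25 = 50
50 = (3,2)_16 → 3² + 2² = 9 + 4 = 13
13 = (13)_16 → 13² = 169  — 169 already appeared earlier.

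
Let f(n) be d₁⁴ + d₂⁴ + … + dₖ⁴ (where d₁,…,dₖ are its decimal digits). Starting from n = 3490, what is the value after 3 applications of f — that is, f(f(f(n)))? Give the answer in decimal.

8114

3490 → 6898
6898 → 16049
16049 → 8114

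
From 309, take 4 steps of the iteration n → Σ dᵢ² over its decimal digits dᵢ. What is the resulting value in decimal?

309 → 3² + 0² + 9² = 9 + 0 + 81 = 90
90 → 9² + 0² = 81 + 0 = 81
81 → 8² + 1² = 64 + 1 = 65
65 → 6² + 5² = 36 + 25 = 61

61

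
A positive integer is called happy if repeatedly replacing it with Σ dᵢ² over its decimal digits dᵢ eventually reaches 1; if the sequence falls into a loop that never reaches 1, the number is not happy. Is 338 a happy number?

happy

338 → 3² + 3² + 8² = 9 + 9 + 64 = 82
82 → 8² + 2² = 64 + 4 = 68
68 → 6² + 8² = 36 + 64 = 100
100 → 1² + 0² + 0² = 1 + 0 + 0 = 1  — reached 1.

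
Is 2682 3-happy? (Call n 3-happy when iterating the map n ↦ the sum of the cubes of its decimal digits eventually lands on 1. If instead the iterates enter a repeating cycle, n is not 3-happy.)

not 3-happy

2682 → 744
744 → 471
471 → 408
408 → 576
576 → 684
684 → 792
792 → 1080
1080 → 513
513 → 153
153 → 153  — 153 already seen; the sequence cycles without reaching 1.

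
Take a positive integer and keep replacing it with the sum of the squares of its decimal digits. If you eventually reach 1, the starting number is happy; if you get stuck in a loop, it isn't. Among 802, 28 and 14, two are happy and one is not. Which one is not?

802: 802 → 68 → 100 → 1  — reaches 1 (happy)
28: 28 → 68 → 100 → 1  — reaches 1 (happy)
14: 14 → 17 → 50 → 25 → 29 → 85 → 89 → 145 → 42 → 20 → 4 → 16 → 37 → 58 → 89  — repeats 89 (not happy)

14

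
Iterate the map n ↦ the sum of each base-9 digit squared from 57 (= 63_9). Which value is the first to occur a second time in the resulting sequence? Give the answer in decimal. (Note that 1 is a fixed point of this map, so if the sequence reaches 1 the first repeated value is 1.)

53

57 = (6,3)_9 → 6² + 3² = 45
45 = (5,0)_9 → 5² + 0² = 25
25 = (2,7)_9 → 2² + 7² = 53
53 = (5,8)_9 → 5² + 8² = 89
89 = (1,0,8)_9 → 1² + 0² + 8² = 65
65 = (7,2)_9 → 7² + 2² = 53  — 53 already appeared earlier.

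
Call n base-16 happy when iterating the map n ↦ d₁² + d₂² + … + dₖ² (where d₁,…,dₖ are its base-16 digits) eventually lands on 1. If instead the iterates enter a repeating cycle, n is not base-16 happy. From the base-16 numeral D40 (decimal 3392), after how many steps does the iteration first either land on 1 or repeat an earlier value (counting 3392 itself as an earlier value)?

14

3392 = (13,4,0)_16 → 13² + 4² + 0² = 169 + 16 + 0 = 185
185 = (11,9)_16 → 11² + 9² = 121 + 81 = 202
202 = (12,10)_16 → 12² + 10² = 144 + 100 = 244
244 = (15,4)_16 → 15² + 4² = 225 + 16 = 241
241 = (15,1)_16 → 15² + 1² = 225 + 1 = 226
226 = (14,2)_16 → 14² + 2² = 196 + 4 = 200
200 = (12,8)_16 → 12² + 8² = 144 + 64 = 208
208 = (13,0)_16 → 13² + 0² = 169 + 0 = 169
169 = (10,9)_16 → 10² + 9² = 100 + 81 = 181
181 = (11,5)_16 → 11² + 5² = 121 + 25 = 146
146 = (9,2)_16 → 9² + 2² = 81 + 4 = 85
85 = (5,5)_16 → 5² + 5² = 25 + 25 = 50
50 = (3,2)_16 → 3² + 2² = 9 + 4 = 13
13 = (13)_16 → 13² = 169  — 169 repeats.
That took 14 steps.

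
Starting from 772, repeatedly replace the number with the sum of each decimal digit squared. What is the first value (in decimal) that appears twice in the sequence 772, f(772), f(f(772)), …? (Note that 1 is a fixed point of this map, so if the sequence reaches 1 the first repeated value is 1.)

772 → 7² + 7² + 2² = 49 + 49 + 4 = 102
102 → 1² + 0² + 2² = 1 + 0 + 4 = 5
5 → 5² = 25
25 → 2² + 5² = 4 + 25 = 29
29 → 2² + 9² = 4 + 81 = 85
85 → 8² + 5² = 64 + 25 = 89
89 → 8² + 9² = 64 + 81 = 145
145 → 1² + 4² + 5² = 1 + 16 + 25 = 42
42 → 4² + 2² = 16 + 4 = 20
20 → 2² + 0² = 4 + 0 = 4
4 → 4² = 16
16 → 1² + 6² = 1 + 36 = 37
37 → 3² + 7² = 9 + 49 = 58
58 → 5² + 8² = 25 + 64 = 89  — 89 already appeared earlier.

89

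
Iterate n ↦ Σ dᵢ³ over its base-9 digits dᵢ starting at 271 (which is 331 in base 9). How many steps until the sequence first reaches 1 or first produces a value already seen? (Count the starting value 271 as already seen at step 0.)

8

271 = (3,3,1)_9 → 3³ + 3³ + 1³ = 55
55 = (6,1)_9 → 6³ + 1³ = 217
217 = (2,6,1)_9 → 2³ + 6³ + 1³ = 225
225 = (2,7,0)_9 → 2³ + 7³ + 0³ = 351
351 = (4,3,0)_9 → 4³ + 3³ + 0³ = 91
91 = (1,1,1)_9 → 1³ + 1³ + 1³ = 3
3 = (3)_9 → 3³ = 27
27 = (3,0)_9 → 3³ + 0³ = 27  — 27 repeats.
That took 8 steps.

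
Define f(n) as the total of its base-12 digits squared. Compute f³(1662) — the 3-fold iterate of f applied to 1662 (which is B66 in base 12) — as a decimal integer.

1662 = (11,6,6)_12 → 193
193 = (1,4,1)_12 → 18
18 = (1,6)_12 → 37

37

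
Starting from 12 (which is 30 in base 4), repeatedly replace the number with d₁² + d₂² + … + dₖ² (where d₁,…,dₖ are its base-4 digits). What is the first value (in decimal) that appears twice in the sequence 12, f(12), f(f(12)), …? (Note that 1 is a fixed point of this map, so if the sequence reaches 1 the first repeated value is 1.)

1

12 = (3,0)_4 → 3² + 0² = 9 + 0 = 9
9 = (2,1)_4 → 2² + 1² = 4 + 1 = 5
5 = (1,1)_4 → 1² + 1² = 1 + 1 = 2
2 = (2)_4 → 2² = 4
4 = (1,0)_4 → 1² + 0² = 1 + 0 = 1  — reached the fixed point 1.
1 → 1, so 1 is the first repeated value.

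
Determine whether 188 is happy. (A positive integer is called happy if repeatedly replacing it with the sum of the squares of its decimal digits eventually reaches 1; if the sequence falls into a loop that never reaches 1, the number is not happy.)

188 → 1² + 8² + 8² = 129
129 → 1² + 2² + 9² = 86
86 → 8² + 6² = 100
100 → 1² + 0² + 0² = 1  — reached 1.

happy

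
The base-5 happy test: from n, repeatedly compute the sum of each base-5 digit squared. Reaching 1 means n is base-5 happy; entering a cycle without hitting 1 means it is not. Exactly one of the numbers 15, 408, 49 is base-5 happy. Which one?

49

15: 15 → 9 → 17 → 13 → 13  — repeats 13 (not base-5 happy)
408: 408 → 20 → 16 → 10 → 4 → 16  — repeats 16 (not base-5 happy)
49: 49 → 33 → 11 → 5 → 1  — reaches 1 (base-5 happy)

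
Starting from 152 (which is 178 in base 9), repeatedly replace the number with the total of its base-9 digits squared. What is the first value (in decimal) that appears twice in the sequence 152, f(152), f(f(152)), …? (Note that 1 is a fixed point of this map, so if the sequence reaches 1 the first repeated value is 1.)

152 = (1,7,8)_9 → 1² + 7² + 8² = 1 + 49 + 64 = 114
114 = (1,3,6)_9 → 1² + 3² + 6² = 1 + 9 + 36 = 46
46 = (5,1)_9 → 5² + 1² = 25 + 1 = 26
26 = (2,8)_9 → 2² + 8² = 4 + 64 = 68
68 = (7,5)_9 → 7² + 5² = 49 + 25 = 74
74 = (8,2)_9 → 8² + 2² = 64 + 4 = 68  — 68 already appeared earlier.

68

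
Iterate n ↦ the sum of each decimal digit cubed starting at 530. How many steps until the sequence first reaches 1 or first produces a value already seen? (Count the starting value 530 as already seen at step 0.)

7

530 → 152
152 → 134
134 → 92
92 → 737
737 → 713
713 → 371
371 → 371  — 371 repeats.
That took 7 steps.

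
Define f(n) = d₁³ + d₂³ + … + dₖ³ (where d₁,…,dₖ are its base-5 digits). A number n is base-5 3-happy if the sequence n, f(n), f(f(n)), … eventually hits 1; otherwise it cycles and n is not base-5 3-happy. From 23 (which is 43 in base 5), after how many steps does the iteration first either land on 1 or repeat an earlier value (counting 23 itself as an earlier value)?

23 = (4,3)_5 → 4³ + 3³ = 91
91 = (3,3,1)_5 → 3³ + 3³ + 1³ = 55
55 = (2,1,0)_5 → 2³ + 1³ + 0³ = 9
9 = (1,4)_5 → 1³ + 4³ = 65
65 = (2,3,0)_5 → 2³ + 3³ + 0³ = 35
35 = (1,2,0)_5 → 1³ + 2³ + 0³ = 9  — 9 repeats.
That took 6 steps.

6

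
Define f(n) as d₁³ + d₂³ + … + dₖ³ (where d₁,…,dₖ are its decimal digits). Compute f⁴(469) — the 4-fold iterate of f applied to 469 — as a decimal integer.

370

469 → 4³ + 6³ + 9³ = 1009
1009 → 1³ + 0³ + 0³ + 9³ = 730
730 → 7³ + 3³ + 0³ = 370
370 → 3³ + 7³ + 0³ = 370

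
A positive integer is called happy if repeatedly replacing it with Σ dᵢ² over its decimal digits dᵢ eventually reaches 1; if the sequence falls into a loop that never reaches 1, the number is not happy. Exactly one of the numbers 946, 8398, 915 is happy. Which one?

946: 946 → 133 → 19 → 82 → 68 → 100 → 1  — reaches 1 (happy)
8398: 8398 → 218 → 69 → 117 → 51 → 26 → 40 → 16 → 37 → 58 → 89 → 145 → 42 → 20 → 4 → 16  — repeats 16 (not happy)
915: 915 → 107 → 50 → 25 → 29 → 85 → 89 → 145 → 42 → 20 → 4 → 16 → 37 → 58 → 89  — repeats 89 (not happy)

946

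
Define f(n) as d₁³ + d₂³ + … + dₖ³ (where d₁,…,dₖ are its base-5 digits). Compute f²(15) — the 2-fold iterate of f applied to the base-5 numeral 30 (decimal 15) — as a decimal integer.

15 = (3,0)_5 → 3³ + 0³ = 27 + 0 = 27
27 = (1,0,2)_5 → 1³ + 0³ + 2³ = 1 + 0 + 8 = 9

9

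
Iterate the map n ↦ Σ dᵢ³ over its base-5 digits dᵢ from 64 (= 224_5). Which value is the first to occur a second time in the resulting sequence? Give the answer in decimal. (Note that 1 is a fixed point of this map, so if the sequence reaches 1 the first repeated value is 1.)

28

64 = (2,2,4)_5 → 2³ + 2³ + 4³ = 80
80 = (3,1,0)_5 → 3³ + 1³ + 0³ = 28
28 = (1,0,3)_5 → 1³ + 0³ + 3³ = 28  — 28 already appeared earlier.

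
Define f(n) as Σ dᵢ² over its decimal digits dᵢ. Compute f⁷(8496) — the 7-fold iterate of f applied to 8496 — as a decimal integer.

8496 → 8² + 4² + 9² + 6² = 197
197 → 1² + 9² + 7² = 131
131 → 1² + 3² + 1² = 11
11 → 1² + 1² = 2
2 → 2² = 4
4 → 4² = 16
16 → 1² + 6² = 37

37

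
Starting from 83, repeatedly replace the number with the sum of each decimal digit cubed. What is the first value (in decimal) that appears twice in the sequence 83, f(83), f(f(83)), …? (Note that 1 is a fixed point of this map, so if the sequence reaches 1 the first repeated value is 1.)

371

83 → 8³ + 3³ = 539
539 → 5³ + 3³ + 9³ = 881
881 → 8³ + 8³ + 1³ = 1025
1025 → 1³ + 0³ + 2³ + 5³ = 134
134 → 1³ + 3³ + 4³ = 92
92 → 9³ + 2³ = 737
737 → 7³ + 3³ + 7³ = 713
713 → 7³ + 1³ + 3³ = 371
371 → 3³ + 7³ + 1³ = 371  — 371 already appeared earlier.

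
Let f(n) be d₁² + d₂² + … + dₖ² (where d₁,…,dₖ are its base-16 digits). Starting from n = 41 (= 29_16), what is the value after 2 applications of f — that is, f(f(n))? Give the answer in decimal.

41 = (2,9)_16 → 2² + 9² = 4 + 81 = 85
85 = (5,5)_16 → 5² + 5² = 25 + 25 = 50

50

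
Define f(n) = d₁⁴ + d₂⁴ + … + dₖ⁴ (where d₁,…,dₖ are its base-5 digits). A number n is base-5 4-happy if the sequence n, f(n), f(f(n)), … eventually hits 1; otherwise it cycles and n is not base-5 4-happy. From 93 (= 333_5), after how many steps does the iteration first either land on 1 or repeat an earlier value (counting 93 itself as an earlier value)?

3

93 = (3,3,3)_5 → 3⁴ + 3⁴ + 3⁴ = 243
243 = (1,4,3,3)_5 → 1⁴ + 4⁴ + 3⁴ + 3⁴ = 419
419 = (3,1,3,4)_5 → 3⁴ + 1⁴ + 3⁴ + 4⁴ = 419  — 419 repeats.
That took 3 steps.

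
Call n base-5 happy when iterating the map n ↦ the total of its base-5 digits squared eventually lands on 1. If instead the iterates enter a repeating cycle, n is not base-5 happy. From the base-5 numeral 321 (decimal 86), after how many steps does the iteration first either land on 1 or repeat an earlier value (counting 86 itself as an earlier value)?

86 = (3,2,1)_5 → 3² + 2² + 1² = 9 + 4 + 1 = 14
14 = (2,4)_5 → 2² + 4² = 4 + 16 = 20
20 = (4,0)_5 → 4² + 0² = 16 + 0 = 16
16 = (3,1)_5 → 3² + 1² = 9 + 1 = 10
10 = (2,0)_5 → 2² + 0² = 4 + 0 = 4
4 = (4)_5 → 4² = 16  — 16 repeats.
That took 6 steps.

6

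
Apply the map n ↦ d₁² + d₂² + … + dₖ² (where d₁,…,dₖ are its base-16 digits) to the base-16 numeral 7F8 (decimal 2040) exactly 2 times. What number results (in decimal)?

30

2040 = (7,15,8)_16 → 7² + 15² + 8² = 49 + 225 + 64 = 338
338 = (1,5,2)_16 → 1² + 5² + 2² = 1 + 25 + 4 = 30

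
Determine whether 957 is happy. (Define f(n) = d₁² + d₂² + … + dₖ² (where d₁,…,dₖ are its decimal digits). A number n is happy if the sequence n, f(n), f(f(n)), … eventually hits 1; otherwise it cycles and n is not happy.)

957 → 9² + 5² + 7² = 81 + 25 + 49 = 155
155 → 1² + 5² + 5² = 1 + 25 + 25 = 51
51 → 5² + 1² = 25 + 1 = 26
26 → 2² + 6² = 4 + 36 = 40
40 → 4² + 0² = 16 + 0 = 16
16 → 1² + 6² = 1 + 36 = 37
37 → 3² + 7² = 9 + 49 = 58
58 → 5² + 8² = 25 + 64 = 89
89 → 8² + 9² = 64 + 81 = 145
145 → 1² + 4² + 5² = 1 + 16 + 25 = 42
42 → 4² + 2² = 16 + 4 = 20
20 → 2² + 0² = 4 + 0 = 4
4 → 4² = 16  — 16 already seen; the sequence cycles without reaching 1.

not happy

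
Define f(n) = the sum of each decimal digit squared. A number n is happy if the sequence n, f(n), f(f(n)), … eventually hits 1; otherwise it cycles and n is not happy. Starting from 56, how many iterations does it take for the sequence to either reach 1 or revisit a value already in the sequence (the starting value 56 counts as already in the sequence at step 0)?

56 → 5² + 6² = 25 + 36 = 61
61 → 6² + 1² = 36 + 1 = 37
37 → 3² + 7² = 9 + 49 = 58
58 → 5² + 8² = 25 + 64 = 89
89 → 8² + 9² = 64 + 81 = 145
145 → 1² + 4² + 5² = 1 + 16 + 25 = 42
42 → 4² + 2² = 16 + 4 = 20
20 → 2² + 0² = 4 + 0 = 4
4 → 4² = 16
16 → 1² + 6² = 1 + 36 = 37  — 37 repeats.
That took 10 steps.

10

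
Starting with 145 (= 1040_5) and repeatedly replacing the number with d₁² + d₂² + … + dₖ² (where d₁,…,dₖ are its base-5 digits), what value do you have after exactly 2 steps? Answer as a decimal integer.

145 = (1,0,4,0)_5 → 1² + 0² + 4² + 0² = 1 + 0 + 16 + 0 = 17
17 = (3,2)_5 → 3² + 2² = 9 + 4 = 13

13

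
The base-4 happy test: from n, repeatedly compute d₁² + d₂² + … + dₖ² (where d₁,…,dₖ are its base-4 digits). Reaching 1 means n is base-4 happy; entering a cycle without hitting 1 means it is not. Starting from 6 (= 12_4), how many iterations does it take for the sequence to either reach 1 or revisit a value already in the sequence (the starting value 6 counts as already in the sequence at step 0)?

6 = (1,2)_4 → 1² + 2² = 1 + 4 = 5
5 = (1,1)_4 → 1² + 1² = 1 + 1 = 2
2 = (2)_4 → 2² = 4
4 = (1,0)_4 → 1² + 0² = 1 + 0 = 1  — reached 1.
That took 4 steps.

4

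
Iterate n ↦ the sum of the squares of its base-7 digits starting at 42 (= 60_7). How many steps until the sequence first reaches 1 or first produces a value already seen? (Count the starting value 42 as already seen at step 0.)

6

42 = (6,0)_7 → 6² + 0² = 36 + 0 = 36
36 = (5,1)_7 → 5² + 1² = 25 + 1 = 26
26 = (3,5)_7 → 3² + 5² = 9 + 25 = 34
34 = (4,6)_7 → 4² + 6² = 16 + 36 = 52
52 = (1,0,3)_7 → 1² + 0² + 3² = 1 + 0 + 9 = 10
10 = (1,3)_7 → 1² + 3² = 1 + 9 = 10  — 10 repeats.
That took 6 steps.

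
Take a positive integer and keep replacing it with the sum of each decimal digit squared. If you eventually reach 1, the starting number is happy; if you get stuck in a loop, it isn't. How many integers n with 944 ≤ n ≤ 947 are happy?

944: 944 → 113 → 11 → 2 → 4 → 16 → 37 → 58 → 89 → 145 → 42 → 20 → 4  (repeats 4)
945: 945 → 122 → 9 → 81 → 65 → 61 → 37 → 58 → 89 → 145 → 42 → 20 → 4 → 16 → 37  (repeats 37)
946: 946 → 133 → 19 → 82 → 68 → 100 → 1  (reaches 1)
947: 947 → 146 → 53 → 34 → 25 → 29 → 85 → 89 → 145 → 42 → 20 → 4 → 16 → 37 → 58 → 89  (repeats 89)
happy: 946

1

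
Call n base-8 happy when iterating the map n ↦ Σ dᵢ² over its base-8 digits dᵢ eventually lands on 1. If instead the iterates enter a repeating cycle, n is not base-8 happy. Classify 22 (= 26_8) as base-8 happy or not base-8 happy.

22 = (2,6)_8 → 2² + 6² = 40
40 = (5,0)_8 → 5² + 0² = 25
25 = (3,1)_8 → 3² + 1² = 10
10 = (1,2)_8 → 1² + 2² = 5
5 = (5)_8 → 5² = 25  — 25 already seen; the sequence cycles without reaching 1.

not base-8 happy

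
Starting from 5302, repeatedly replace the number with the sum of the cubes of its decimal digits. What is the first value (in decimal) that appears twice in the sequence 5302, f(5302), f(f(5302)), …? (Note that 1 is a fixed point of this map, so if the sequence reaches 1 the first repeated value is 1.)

160

5302 → 5³ + 3³ + 0³ + 2³ = 125 + 27 + 0 + 8 = 160
160 → 1³ + 6³ + 0³ = 1 + 216 + 0 = 217
217 → 2³ + 1³ + 7³ = 8 + 1 + 343 = 352
352 → 3³ + 5³ + 2³ = 27 + 125 + 8 = 160  — 160 already appeared earlier.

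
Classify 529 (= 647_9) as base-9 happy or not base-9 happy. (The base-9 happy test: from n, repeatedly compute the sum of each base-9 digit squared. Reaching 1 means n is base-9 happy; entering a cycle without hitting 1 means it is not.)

529 = (6,4,7)_9 → 6² + 4² + 7² = 101
101 = (1,2,2)_9 → 1² + 2² + 2² = 9
9 = (1,0)_9 → 1² + 0² = 1  — reached 1.

base-9 happy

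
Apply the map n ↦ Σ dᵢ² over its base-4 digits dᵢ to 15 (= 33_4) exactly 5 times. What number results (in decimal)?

15 = (3,3)_4 → 3² + 3² = 9 + 9 = 18
18 = (1,0,2)_4 → 1² + 0² + 2² = 1 + 0 + 4 = 5
5 = (1,1)_4 → 1² + 1² = 1 + 1 = 2
2 = (2)_4 → 2² = 4
4 = (1,0)_4 → 1² + 0² = 1 + 0 = 1

1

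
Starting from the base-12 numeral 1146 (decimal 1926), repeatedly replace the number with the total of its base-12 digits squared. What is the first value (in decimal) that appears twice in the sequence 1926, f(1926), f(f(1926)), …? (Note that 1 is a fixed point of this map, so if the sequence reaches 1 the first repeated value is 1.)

25

1926 = (1,1,4,6)_12 → 1² + 1² + 4² + 6² = 1 + 1 + 16 + 36 = 54
54 = (4,6)_12 → 4² + 6² = 16 + 36 = 52
52 = (4,4)_12 → 4² + 4² = 16 + 16 = 32
32 = (2,8)_12 → 2² + 8² = 4 + 64 = 68
68 = (5,8)_12 → 5² + 8² = 25 + 64 = 89
89 = (7,5)_12 → 7² + 5² = 49 + 25 = 74
74 = (6,2)_12 → 6² + 2² = 36 + 4 = 40
40 = (3,4)_12 → 3² + 4² = 9 + 16 = 25
25 = (2,1)_12 → 2² + 1² = 4 + 1 = 5
5 = (5)_12 → 5² = 25  — 25 already appeared earlier.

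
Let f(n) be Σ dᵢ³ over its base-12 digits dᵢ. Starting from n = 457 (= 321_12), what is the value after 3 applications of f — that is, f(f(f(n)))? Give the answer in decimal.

457 = (3,2,1)_12 → 3³ + 2³ + 1³ = 36
36 = (3,0)_12 → 3³ + 0³ = 27
27 = (2,3)_12 → 2³ + 3³ = 35

35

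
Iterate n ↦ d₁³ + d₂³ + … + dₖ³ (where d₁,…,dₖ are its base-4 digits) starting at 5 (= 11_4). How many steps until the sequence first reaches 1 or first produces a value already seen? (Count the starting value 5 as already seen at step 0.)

5 = (1,1)_4 → 1³ + 1³ = 1 + 1 = 2
2 = (2)_4 → 2³ = 8
8 = (2,0)_4 → 2³ + 0³ = 8 + 0 = 8  — 8 repeats.
That took 3 steps.

3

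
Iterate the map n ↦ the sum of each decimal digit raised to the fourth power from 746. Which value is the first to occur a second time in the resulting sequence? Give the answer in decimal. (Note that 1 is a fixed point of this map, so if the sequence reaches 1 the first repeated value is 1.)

746 → 3953
3953 → 7348
7348 → 6834
6834 → 5729
5729 → 9603
9603 → 7938
7938 → 13139
13139 → 6725
6725 → 4338
4338 → 4514
4514 → 1138
1138 → 4179
4179 → 9219
9219 → 13139  — 13139 already appeared earlier.

13139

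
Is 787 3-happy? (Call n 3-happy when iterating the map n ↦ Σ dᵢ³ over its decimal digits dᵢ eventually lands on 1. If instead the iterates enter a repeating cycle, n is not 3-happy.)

787 → 7³ + 8³ + 7³ = 343 + 512 + 343 = 1198
1198 → 1³ + 1³ + 9³ + 8³ = 1 + 1 + 729 + 512 = 1243
1243 → 1³ + 2³ + 4³ + 3³ = 1 + 8 + 64 + 27 = 100
100 → 1³ + 0³ + 0³ = 1 + 0 + 0 = 1  — reached 1.

3-happy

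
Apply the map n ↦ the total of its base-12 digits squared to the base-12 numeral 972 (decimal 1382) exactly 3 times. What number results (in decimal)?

1382 = (9,7,2)_12 → 9² + 7² + 2² = 81 + 49 + 4 = 134
134 = (11,2)_12 → 11² + 2² = 121 + 4 = 125
125 = (10,5)_12 → 10² + 5² = 100 + 25 = 125

125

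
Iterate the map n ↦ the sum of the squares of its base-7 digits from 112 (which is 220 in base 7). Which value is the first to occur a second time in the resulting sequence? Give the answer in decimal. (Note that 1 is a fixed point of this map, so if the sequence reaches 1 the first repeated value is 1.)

112 = (2,2,0)_7 → 2² + 2² + 0² = 4 + 4 + 0 = 8
8 = (1,1)_7 → 1² + 1² = 1 + 1 = 2
2 = (2)_7 → 2² = 4
4 = (4)_7 → 4² = 16
16 = (2,2)_7 → 2² + 2² = 4 + 4 = 8  — 8 already appeared earlier.

8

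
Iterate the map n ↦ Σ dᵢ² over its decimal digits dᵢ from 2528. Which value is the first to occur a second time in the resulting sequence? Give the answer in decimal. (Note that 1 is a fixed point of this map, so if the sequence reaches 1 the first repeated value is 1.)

2528 → 2² + 5² + 2² + 8² = 97
97 → 9² + 7² = 130
130 → 1² + 3² + 0² = 10
10 → 1² + 0² = 1  — reached the fixed point 1.
1 → 1, so 1 is the first repeated value.

1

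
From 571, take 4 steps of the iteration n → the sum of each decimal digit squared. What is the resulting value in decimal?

61

571 → 75
75 → 74
74 → 65
65 → 61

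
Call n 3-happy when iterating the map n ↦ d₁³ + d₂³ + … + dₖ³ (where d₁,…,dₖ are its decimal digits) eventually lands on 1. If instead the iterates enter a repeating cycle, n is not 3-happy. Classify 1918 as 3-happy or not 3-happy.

3-happy

1918 → 1³ + 9³ + 1³ + 8³ = 1243
1243 → 1³ + 2³ + 4³ + 3³ = 100
100 → 1³ + 0³ + 0³ = 1  — reached 1.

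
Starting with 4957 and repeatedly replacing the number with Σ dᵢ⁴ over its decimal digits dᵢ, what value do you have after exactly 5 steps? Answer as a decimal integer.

4957 → 4⁴ + 9⁴ + 5⁴ + 7⁴ = 256 + 6561 + 625 + 2401 = 9843
9843 → 9⁴ + 8⁴ + 4⁴ + 3⁴ = 6561 + 4096 + 256 + 81 = 10994
10994 → 1⁴ + 0⁴ + 9⁴ + 9⁴ + 4⁴ = 1 + 0 + 6561 + 6561 + 256 = 13379
13379 → 1⁴ + 3⁴ + 3⁴ + 7⁴ + 9⁴ = 1 + 81 + 81 + 2401 + 6561 = 9125
9125 → 9⁴ + 1⁴ + 2⁴ + 5⁴ = 6561 + 1 + 16 + 625 = 7203

7203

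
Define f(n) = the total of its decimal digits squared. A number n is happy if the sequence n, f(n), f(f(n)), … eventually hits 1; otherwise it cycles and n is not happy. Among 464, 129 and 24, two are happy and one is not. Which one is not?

24

464: 464 → 68 → 100 → 1  — reaches 1 (happy)
129: 129 → 86 → 100 → 1  — reaches 1 (happy)
24: 24 → 20 → 4 → 16 → 37 → 58 → 89 → 145 → 42 → 20  — repeats 20 (not happy)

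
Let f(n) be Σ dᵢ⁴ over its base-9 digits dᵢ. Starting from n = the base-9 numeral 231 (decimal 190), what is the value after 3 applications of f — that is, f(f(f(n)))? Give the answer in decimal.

190 = (2,3,1)_9 → 2⁴ + 3⁴ + 1⁴ = 98
98 = (1,1,8)_9 → 1⁴ + 1⁴ + 8⁴ = 4098
4098 = (5,5,5,3)_9 → 5⁴ + 5⁴ + 5⁴ + 3⁴ = 1956

1956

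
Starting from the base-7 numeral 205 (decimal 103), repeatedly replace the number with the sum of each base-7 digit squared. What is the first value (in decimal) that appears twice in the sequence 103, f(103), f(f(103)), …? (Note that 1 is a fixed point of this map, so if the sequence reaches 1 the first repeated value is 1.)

103 = (2,0,5)_7 → 29
29 = (4,1)_7 → 17
17 = (2,3)_7 → 13
13 = (1,6)_7 → 37
37 = (5,2)_7 → 29  — 29 already appeared earlier.

29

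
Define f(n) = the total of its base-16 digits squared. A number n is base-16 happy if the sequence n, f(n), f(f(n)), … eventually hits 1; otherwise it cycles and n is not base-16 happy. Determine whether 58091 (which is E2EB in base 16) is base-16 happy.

not base-16 happy

58091 = (14,2,14,11)_16 → 14² + 2² + 14² + 11² = 196 + 4 + 196 + 121 = 517
517 = (2,0,5)_16 → 2² + 0² + 5² = 4 + 0 + 25 = 29
29 = (1,13)_16 → 1² + 13² = 1 + 169 = 170
170 = (10,10)_16 → 10² + 10² = 100 + 100 = 200
200 = (12,8)_16 → 12² + 8² = 144 + 64 = 208
208 = (13,0)_16 → 13² + 0² = 169 + 0 = 169
169 = (10,9)_16 → 10² + 9² = 100 + 81 = 181
181 = (11,5)_16 → 11² + 5² = 121 + 25 = 146
146 = (9,2)_16 → 9² + 2² = 81 + 4 = 85
85 = (5,5)_16 → 5² + 5² = 25 + 25 = 50
50 = (3,2)_16 → 3² + 2² = 9 + 4 = 13
13 = (13)_16 → 13² = 169  — 169 already seen; the sequence cycles without reaching 1.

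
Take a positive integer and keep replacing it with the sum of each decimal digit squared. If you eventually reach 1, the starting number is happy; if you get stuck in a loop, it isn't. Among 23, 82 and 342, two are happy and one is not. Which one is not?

342

23: 23 → 13 → 10 → 1  — reaches 1 (happy)
82: 82 → 68 → 100 → 1  — reaches 1 (happy)
342: 342 → 29 → 85 → 89 → 145 → 42 → 20 → 4 → 16 → 37 → 58 → 89  — repeats 89 (not happy)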